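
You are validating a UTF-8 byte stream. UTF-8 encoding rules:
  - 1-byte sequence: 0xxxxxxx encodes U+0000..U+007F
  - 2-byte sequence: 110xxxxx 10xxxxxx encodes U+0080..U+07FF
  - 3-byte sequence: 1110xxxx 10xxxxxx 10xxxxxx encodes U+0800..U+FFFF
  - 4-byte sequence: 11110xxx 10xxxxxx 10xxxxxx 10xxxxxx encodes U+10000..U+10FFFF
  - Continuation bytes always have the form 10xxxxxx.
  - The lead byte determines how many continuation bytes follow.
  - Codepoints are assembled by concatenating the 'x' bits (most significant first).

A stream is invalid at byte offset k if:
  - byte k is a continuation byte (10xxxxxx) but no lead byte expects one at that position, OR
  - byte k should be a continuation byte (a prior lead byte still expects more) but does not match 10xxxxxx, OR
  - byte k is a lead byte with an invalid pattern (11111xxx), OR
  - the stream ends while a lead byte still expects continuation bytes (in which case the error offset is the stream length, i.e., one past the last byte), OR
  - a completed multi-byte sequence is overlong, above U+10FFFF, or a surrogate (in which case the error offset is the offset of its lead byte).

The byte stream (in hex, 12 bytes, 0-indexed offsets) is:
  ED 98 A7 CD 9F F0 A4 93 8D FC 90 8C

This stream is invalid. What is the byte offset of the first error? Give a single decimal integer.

Answer: 9

Derivation:
Byte[0]=ED: 3-byte lead, need 2 cont bytes. acc=0xD
Byte[1]=98: continuation. acc=(acc<<6)|0x18=0x358
Byte[2]=A7: continuation. acc=(acc<<6)|0x27=0xD627
Completed: cp=U+D627 (starts at byte 0)
Byte[3]=CD: 2-byte lead, need 1 cont bytes. acc=0xD
Byte[4]=9F: continuation. acc=(acc<<6)|0x1F=0x35F
Completed: cp=U+035F (starts at byte 3)
Byte[5]=F0: 4-byte lead, need 3 cont bytes. acc=0x0
Byte[6]=A4: continuation. acc=(acc<<6)|0x24=0x24
Byte[7]=93: continuation. acc=(acc<<6)|0x13=0x913
Byte[8]=8D: continuation. acc=(acc<<6)|0x0D=0x244CD
Completed: cp=U+244CD (starts at byte 5)
Byte[9]=FC: INVALID lead byte (not 0xxx/110x/1110/11110)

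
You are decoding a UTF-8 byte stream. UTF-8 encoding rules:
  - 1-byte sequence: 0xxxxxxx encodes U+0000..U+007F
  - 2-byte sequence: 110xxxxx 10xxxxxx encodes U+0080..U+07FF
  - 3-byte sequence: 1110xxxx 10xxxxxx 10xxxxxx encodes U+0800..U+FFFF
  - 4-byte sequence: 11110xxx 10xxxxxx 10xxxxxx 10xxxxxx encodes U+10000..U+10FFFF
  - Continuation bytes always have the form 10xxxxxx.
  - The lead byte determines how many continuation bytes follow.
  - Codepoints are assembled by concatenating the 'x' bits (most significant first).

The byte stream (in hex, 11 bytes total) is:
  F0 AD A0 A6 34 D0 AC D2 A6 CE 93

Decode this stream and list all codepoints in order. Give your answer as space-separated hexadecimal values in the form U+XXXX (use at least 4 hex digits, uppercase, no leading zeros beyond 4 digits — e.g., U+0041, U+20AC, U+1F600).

Answer: U+2D826 U+0034 U+042C U+04A6 U+0393

Derivation:
Byte[0]=F0: 4-byte lead, need 3 cont bytes. acc=0x0
Byte[1]=AD: continuation. acc=(acc<<6)|0x2D=0x2D
Byte[2]=A0: continuation. acc=(acc<<6)|0x20=0xB60
Byte[3]=A6: continuation. acc=(acc<<6)|0x26=0x2D826
Completed: cp=U+2D826 (starts at byte 0)
Byte[4]=34: 1-byte ASCII. cp=U+0034
Byte[5]=D0: 2-byte lead, need 1 cont bytes. acc=0x10
Byte[6]=AC: continuation. acc=(acc<<6)|0x2C=0x42C
Completed: cp=U+042C (starts at byte 5)
Byte[7]=D2: 2-byte lead, need 1 cont bytes. acc=0x12
Byte[8]=A6: continuation. acc=(acc<<6)|0x26=0x4A6
Completed: cp=U+04A6 (starts at byte 7)
Byte[9]=CE: 2-byte lead, need 1 cont bytes. acc=0xE
Byte[10]=93: continuation. acc=(acc<<6)|0x13=0x393
Completed: cp=U+0393 (starts at byte 9)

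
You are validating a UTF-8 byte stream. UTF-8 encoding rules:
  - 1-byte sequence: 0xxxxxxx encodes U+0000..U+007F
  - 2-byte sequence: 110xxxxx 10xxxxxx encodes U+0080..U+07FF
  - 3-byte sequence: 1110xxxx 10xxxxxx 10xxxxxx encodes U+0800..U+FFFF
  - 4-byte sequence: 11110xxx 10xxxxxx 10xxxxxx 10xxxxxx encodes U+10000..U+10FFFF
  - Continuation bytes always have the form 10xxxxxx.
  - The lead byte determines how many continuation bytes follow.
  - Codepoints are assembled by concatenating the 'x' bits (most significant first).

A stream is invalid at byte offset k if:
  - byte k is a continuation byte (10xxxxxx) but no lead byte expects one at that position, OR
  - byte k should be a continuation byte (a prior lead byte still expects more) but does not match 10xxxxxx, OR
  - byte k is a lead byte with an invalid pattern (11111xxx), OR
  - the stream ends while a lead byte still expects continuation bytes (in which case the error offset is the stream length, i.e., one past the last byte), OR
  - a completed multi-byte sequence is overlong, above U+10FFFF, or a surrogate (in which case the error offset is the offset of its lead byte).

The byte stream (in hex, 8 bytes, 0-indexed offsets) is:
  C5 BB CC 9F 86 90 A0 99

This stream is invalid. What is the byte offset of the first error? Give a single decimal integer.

Answer: 4

Derivation:
Byte[0]=C5: 2-byte lead, need 1 cont bytes. acc=0x5
Byte[1]=BB: continuation. acc=(acc<<6)|0x3B=0x17B
Completed: cp=U+017B (starts at byte 0)
Byte[2]=CC: 2-byte lead, need 1 cont bytes. acc=0xC
Byte[3]=9F: continuation. acc=(acc<<6)|0x1F=0x31F
Completed: cp=U+031F (starts at byte 2)
Byte[4]=86: INVALID lead byte (not 0xxx/110x/1110/11110)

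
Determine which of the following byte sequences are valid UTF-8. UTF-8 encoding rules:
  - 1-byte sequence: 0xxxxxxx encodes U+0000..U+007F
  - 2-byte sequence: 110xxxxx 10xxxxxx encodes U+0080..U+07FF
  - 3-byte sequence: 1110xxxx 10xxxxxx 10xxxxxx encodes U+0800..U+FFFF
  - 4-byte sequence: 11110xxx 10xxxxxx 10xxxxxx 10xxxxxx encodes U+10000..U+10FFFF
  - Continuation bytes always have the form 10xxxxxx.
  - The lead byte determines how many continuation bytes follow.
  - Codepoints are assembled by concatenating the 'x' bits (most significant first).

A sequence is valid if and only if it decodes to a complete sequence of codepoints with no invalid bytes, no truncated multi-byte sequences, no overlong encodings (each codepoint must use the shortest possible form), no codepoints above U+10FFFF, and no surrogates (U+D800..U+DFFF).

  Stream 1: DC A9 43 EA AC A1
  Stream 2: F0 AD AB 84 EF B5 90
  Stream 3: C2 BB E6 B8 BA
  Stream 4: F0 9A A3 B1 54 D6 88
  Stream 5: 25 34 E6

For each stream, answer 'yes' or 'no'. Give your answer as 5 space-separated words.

Answer: yes yes yes yes no

Derivation:
Stream 1: decodes cleanly. VALID
Stream 2: decodes cleanly. VALID
Stream 3: decodes cleanly. VALID
Stream 4: decodes cleanly. VALID
Stream 5: error at byte offset 3. INVALID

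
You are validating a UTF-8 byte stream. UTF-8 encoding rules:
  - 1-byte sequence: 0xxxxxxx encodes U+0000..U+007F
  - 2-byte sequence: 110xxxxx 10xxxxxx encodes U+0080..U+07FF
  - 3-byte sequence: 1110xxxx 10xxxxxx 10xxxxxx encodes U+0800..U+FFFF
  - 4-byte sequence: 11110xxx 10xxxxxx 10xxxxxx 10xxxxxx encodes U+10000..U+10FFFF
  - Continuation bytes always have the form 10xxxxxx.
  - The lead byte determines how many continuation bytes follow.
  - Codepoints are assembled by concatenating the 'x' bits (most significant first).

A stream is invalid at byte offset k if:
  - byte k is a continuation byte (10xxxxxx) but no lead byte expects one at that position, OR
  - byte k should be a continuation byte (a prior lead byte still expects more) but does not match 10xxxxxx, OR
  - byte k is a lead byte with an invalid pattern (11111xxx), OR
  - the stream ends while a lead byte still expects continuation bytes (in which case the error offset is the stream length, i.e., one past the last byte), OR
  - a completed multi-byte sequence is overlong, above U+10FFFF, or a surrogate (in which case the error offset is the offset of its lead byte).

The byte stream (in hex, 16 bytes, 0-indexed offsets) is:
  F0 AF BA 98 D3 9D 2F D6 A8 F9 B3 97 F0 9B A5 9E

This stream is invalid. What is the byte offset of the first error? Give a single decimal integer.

Answer: 9

Derivation:
Byte[0]=F0: 4-byte lead, need 3 cont bytes. acc=0x0
Byte[1]=AF: continuation. acc=(acc<<6)|0x2F=0x2F
Byte[2]=BA: continuation. acc=(acc<<6)|0x3A=0xBFA
Byte[3]=98: continuation. acc=(acc<<6)|0x18=0x2FE98
Completed: cp=U+2FE98 (starts at byte 0)
Byte[4]=D3: 2-byte lead, need 1 cont bytes. acc=0x13
Byte[5]=9D: continuation. acc=(acc<<6)|0x1D=0x4DD
Completed: cp=U+04DD (starts at byte 4)
Byte[6]=2F: 1-byte ASCII. cp=U+002F
Byte[7]=D6: 2-byte lead, need 1 cont bytes. acc=0x16
Byte[8]=A8: continuation. acc=(acc<<6)|0x28=0x5A8
Completed: cp=U+05A8 (starts at byte 7)
Byte[9]=F9: INVALID lead byte (not 0xxx/110x/1110/11110)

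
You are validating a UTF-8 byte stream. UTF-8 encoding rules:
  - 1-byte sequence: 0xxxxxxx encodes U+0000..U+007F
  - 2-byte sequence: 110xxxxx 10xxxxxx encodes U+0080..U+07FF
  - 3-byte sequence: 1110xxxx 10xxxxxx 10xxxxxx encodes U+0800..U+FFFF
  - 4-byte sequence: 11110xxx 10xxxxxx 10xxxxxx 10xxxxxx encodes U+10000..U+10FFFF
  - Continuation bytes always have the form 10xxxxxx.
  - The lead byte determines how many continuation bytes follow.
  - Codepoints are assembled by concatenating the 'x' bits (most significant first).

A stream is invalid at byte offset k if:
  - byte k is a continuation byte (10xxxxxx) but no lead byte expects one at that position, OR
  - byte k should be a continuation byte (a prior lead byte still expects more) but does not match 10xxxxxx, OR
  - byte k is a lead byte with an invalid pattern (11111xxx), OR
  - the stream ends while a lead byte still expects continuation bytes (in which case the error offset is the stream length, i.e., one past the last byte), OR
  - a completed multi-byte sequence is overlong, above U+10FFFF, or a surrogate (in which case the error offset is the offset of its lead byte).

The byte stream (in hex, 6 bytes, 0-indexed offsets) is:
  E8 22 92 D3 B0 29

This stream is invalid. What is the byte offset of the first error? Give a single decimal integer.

Answer: 1

Derivation:
Byte[0]=E8: 3-byte lead, need 2 cont bytes. acc=0x8
Byte[1]=22: expected 10xxxxxx continuation. INVALID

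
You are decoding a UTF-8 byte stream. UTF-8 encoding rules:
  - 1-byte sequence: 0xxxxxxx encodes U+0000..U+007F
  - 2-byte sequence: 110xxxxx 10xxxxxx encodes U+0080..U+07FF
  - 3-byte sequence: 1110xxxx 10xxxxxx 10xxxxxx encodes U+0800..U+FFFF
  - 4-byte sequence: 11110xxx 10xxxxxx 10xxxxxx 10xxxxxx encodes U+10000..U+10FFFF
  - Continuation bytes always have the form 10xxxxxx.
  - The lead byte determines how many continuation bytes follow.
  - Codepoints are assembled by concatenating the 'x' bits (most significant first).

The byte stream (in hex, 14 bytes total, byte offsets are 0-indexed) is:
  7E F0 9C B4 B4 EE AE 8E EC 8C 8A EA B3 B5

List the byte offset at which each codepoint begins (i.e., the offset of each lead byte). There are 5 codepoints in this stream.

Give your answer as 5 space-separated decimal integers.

Byte[0]=7E: 1-byte ASCII. cp=U+007E
Byte[1]=F0: 4-byte lead, need 3 cont bytes. acc=0x0
Byte[2]=9C: continuation. acc=(acc<<6)|0x1C=0x1C
Byte[3]=B4: continuation. acc=(acc<<6)|0x34=0x734
Byte[4]=B4: continuation. acc=(acc<<6)|0x34=0x1CD34
Completed: cp=U+1CD34 (starts at byte 1)
Byte[5]=EE: 3-byte lead, need 2 cont bytes. acc=0xE
Byte[6]=AE: continuation. acc=(acc<<6)|0x2E=0x3AE
Byte[7]=8E: continuation. acc=(acc<<6)|0x0E=0xEB8E
Completed: cp=U+EB8E (starts at byte 5)
Byte[8]=EC: 3-byte lead, need 2 cont bytes. acc=0xC
Byte[9]=8C: continuation. acc=(acc<<6)|0x0C=0x30C
Byte[10]=8A: continuation. acc=(acc<<6)|0x0A=0xC30A
Completed: cp=U+C30A (starts at byte 8)
Byte[11]=EA: 3-byte lead, need 2 cont bytes. acc=0xA
Byte[12]=B3: continuation. acc=(acc<<6)|0x33=0x2B3
Byte[13]=B5: continuation. acc=(acc<<6)|0x35=0xACF5
Completed: cp=U+ACF5 (starts at byte 11)

Answer: 0 1 5 8 11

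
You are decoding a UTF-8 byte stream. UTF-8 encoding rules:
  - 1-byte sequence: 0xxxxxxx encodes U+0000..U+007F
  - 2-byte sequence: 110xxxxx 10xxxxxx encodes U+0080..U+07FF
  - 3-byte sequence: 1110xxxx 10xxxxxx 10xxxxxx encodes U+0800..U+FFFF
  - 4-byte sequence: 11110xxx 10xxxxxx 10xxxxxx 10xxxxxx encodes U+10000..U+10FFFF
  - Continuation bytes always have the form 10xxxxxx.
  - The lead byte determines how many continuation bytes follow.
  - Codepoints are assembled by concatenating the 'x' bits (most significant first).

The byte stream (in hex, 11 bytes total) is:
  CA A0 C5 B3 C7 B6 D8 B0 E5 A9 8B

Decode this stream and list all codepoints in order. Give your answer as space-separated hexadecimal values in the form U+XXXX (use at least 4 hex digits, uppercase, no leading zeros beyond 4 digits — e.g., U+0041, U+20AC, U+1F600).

Answer: U+02A0 U+0173 U+01F6 U+0630 U+5A4B

Derivation:
Byte[0]=CA: 2-byte lead, need 1 cont bytes. acc=0xA
Byte[1]=A0: continuation. acc=(acc<<6)|0x20=0x2A0
Completed: cp=U+02A0 (starts at byte 0)
Byte[2]=C5: 2-byte lead, need 1 cont bytes. acc=0x5
Byte[3]=B3: continuation. acc=(acc<<6)|0x33=0x173
Completed: cp=U+0173 (starts at byte 2)
Byte[4]=C7: 2-byte lead, need 1 cont bytes. acc=0x7
Byte[5]=B6: continuation. acc=(acc<<6)|0x36=0x1F6
Completed: cp=U+01F6 (starts at byte 4)
Byte[6]=D8: 2-byte lead, need 1 cont bytes. acc=0x18
Byte[7]=B0: continuation. acc=(acc<<6)|0x30=0x630
Completed: cp=U+0630 (starts at byte 6)
Byte[8]=E5: 3-byte lead, need 2 cont bytes. acc=0x5
Byte[9]=A9: continuation. acc=(acc<<6)|0x29=0x169
Byte[10]=8B: continuation. acc=(acc<<6)|0x0B=0x5A4B
Completed: cp=U+5A4B (starts at byte 8)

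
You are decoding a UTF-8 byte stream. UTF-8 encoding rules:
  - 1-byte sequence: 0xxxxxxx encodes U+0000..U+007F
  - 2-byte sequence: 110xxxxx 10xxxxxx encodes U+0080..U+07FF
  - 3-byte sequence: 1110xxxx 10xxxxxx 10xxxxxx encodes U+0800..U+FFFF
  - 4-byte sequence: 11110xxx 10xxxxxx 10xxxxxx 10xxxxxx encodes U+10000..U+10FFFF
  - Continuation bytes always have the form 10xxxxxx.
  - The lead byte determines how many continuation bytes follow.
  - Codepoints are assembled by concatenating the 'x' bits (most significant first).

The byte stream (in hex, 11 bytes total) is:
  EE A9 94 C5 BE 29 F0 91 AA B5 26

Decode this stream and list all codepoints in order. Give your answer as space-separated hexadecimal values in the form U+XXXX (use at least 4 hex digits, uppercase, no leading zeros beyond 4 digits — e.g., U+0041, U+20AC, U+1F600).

Byte[0]=EE: 3-byte lead, need 2 cont bytes. acc=0xE
Byte[1]=A9: continuation. acc=(acc<<6)|0x29=0x3A9
Byte[2]=94: continuation. acc=(acc<<6)|0x14=0xEA54
Completed: cp=U+EA54 (starts at byte 0)
Byte[3]=C5: 2-byte lead, need 1 cont bytes. acc=0x5
Byte[4]=BE: continuation. acc=(acc<<6)|0x3E=0x17E
Completed: cp=U+017E (starts at byte 3)
Byte[5]=29: 1-byte ASCII. cp=U+0029
Byte[6]=F0: 4-byte lead, need 3 cont bytes. acc=0x0
Byte[7]=91: continuation. acc=(acc<<6)|0x11=0x11
Byte[8]=AA: continuation. acc=(acc<<6)|0x2A=0x46A
Byte[9]=B5: continuation. acc=(acc<<6)|0x35=0x11AB5
Completed: cp=U+11AB5 (starts at byte 6)
Byte[10]=26: 1-byte ASCII. cp=U+0026

Answer: U+EA54 U+017E U+0029 U+11AB5 U+0026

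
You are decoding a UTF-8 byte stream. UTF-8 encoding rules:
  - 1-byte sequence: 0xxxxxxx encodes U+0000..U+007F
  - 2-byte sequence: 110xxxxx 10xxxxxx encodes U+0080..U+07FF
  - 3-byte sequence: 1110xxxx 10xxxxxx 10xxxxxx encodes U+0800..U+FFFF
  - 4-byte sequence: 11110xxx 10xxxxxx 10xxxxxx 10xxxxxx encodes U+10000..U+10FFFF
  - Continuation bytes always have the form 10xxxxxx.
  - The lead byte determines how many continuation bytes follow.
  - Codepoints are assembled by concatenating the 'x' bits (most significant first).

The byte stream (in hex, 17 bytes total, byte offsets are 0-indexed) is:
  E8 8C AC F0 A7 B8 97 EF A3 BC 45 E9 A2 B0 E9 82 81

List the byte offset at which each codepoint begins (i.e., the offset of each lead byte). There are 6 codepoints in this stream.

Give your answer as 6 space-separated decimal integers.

Byte[0]=E8: 3-byte lead, need 2 cont bytes. acc=0x8
Byte[1]=8C: continuation. acc=(acc<<6)|0x0C=0x20C
Byte[2]=AC: continuation. acc=(acc<<6)|0x2C=0x832C
Completed: cp=U+832C (starts at byte 0)
Byte[3]=F0: 4-byte lead, need 3 cont bytes. acc=0x0
Byte[4]=A7: continuation. acc=(acc<<6)|0x27=0x27
Byte[5]=B8: continuation. acc=(acc<<6)|0x38=0x9F8
Byte[6]=97: continuation. acc=(acc<<6)|0x17=0x27E17
Completed: cp=U+27E17 (starts at byte 3)
Byte[7]=EF: 3-byte lead, need 2 cont bytes. acc=0xF
Byte[8]=A3: continuation. acc=(acc<<6)|0x23=0x3E3
Byte[9]=BC: continuation. acc=(acc<<6)|0x3C=0xF8FC
Completed: cp=U+F8FC (starts at byte 7)
Byte[10]=45: 1-byte ASCII. cp=U+0045
Byte[11]=E9: 3-byte lead, need 2 cont bytes. acc=0x9
Byte[12]=A2: continuation. acc=(acc<<6)|0x22=0x262
Byte[13]=B0: continuation. acc=(acc<<6)|0x30=0x98B0
Completed: cp=U+98B0 (starts at byte 11)
Byte[14]=E9: 3-byte lead, need 2 cont bytes. acc=0x9
Byte[15]=82: continuation. acc=(acc<<6)|0x02=0x242
Byte[16]=81: continuation. acc=(acc<<6)|0x01=0x9081
Completed: cp=U+9081 (starts at byte 14)

Answer: 0 3 7 10 11 14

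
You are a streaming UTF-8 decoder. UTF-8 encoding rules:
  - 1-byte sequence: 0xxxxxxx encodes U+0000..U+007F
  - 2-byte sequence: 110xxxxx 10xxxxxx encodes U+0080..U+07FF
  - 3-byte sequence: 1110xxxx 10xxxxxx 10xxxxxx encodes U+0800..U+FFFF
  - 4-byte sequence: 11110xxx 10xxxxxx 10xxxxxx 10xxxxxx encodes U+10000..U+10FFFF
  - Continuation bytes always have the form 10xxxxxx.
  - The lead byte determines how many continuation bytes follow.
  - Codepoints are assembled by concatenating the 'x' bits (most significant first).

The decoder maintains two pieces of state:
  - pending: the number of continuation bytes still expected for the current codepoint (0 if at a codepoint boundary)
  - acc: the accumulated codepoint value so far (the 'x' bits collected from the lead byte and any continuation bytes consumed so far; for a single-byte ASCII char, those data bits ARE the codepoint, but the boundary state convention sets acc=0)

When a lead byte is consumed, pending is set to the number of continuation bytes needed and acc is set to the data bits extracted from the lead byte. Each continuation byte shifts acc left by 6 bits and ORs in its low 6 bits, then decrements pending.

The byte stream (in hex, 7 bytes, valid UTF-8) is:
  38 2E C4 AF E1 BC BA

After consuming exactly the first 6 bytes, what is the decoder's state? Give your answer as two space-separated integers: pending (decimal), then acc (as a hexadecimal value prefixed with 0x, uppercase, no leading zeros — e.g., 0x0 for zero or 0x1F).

Byte[0]=38: 1-byte. pending=0, acc=0x0
Byte[1]=2E: 1-byte. pending=0, acc=0x0
Byte[2]=C4: 2-byte lead. pending=1, acc=0x4
Byte[3]=AF: continuation. acc=(acc<<6)|0x2F=0x12F, pending=0
Byte[4]=E1: 3-byte lead. pending=2, acc=0x1
Byte[5]=BC: continuation. acc=(acc<<6)|0x3C=0x7C, pending=1

Answer: 1 0x7C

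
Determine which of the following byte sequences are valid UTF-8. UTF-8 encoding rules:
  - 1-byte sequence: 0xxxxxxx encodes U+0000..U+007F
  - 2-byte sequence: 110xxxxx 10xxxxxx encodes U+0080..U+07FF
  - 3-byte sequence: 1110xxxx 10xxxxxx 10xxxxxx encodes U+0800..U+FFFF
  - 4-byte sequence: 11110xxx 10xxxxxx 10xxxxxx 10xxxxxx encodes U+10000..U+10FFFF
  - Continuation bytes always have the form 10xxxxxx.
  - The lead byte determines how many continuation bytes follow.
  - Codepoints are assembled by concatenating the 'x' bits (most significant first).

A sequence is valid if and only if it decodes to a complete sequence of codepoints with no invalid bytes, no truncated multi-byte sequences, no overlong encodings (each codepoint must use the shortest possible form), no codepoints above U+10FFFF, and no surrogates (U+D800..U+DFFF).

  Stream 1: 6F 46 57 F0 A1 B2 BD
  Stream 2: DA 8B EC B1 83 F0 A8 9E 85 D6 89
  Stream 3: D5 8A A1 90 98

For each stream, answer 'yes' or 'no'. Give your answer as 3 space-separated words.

Stream 1: decodes cleanly. VALID
Stream 2: decodes cleanly. VALID
Stream 3: error at byte offset 2. INVALID

Answer: yes yes no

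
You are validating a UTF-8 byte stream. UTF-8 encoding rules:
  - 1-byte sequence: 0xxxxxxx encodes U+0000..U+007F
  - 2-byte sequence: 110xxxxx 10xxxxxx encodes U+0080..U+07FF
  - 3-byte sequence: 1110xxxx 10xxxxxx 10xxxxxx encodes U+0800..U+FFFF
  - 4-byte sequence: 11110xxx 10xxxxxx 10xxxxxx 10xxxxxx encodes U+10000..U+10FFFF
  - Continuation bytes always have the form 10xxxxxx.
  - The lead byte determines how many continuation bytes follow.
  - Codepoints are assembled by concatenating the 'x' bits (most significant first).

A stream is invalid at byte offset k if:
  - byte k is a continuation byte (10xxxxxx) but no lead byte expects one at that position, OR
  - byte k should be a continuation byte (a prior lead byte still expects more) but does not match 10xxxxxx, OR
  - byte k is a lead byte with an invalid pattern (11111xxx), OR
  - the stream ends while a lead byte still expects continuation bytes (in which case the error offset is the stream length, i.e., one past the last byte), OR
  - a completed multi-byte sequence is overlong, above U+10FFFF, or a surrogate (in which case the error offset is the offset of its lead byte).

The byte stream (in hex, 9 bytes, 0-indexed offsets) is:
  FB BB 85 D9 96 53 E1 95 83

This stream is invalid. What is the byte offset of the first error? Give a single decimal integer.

Byte[0]=FB: INVALID lead byte (not 0xxx/110x/1110/11110)

Answer: 0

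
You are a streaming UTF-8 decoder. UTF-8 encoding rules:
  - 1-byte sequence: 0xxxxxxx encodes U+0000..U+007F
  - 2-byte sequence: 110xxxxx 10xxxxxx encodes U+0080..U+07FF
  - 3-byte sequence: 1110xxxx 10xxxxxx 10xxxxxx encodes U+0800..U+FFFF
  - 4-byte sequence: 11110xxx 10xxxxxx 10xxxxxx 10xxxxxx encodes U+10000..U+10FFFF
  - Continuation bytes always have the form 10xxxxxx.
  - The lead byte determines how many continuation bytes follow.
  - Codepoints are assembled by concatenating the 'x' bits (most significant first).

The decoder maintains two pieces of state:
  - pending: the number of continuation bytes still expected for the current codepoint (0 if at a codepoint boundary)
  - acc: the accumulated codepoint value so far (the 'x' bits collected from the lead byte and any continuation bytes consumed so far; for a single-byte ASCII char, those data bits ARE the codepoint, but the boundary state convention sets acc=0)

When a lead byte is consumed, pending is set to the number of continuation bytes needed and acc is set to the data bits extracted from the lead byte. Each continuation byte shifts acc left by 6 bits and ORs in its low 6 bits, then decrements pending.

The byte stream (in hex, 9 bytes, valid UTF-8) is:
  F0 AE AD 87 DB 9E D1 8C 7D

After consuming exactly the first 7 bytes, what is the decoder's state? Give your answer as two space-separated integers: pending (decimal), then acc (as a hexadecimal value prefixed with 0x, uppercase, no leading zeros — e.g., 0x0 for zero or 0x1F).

Answer: 1 0x11

Derivation:
Byte[0]=F0: 4-byte lead. pending=3, acc=0x0
Byte[1]=AE: continuation. acc=(acc<<6)|0x2E=0x2E, pending=2
Byte[2]=AD: continuation. acc=(acc<<6)|0x2D=0xBAD, pending=1
Byte[3]=87: continuation. acc=(acc<<6)|0x07=0x2EB47, pending=0
Byte[4]=DB: 2-byte lead. pending=1, acc=0x1B
Byte[5]=9E: continuation. acc=(acc<<6)|0x1E=0x6DE, pending=0
Byte[6]=D1: 2-byte lead. pending=1, acc=0x11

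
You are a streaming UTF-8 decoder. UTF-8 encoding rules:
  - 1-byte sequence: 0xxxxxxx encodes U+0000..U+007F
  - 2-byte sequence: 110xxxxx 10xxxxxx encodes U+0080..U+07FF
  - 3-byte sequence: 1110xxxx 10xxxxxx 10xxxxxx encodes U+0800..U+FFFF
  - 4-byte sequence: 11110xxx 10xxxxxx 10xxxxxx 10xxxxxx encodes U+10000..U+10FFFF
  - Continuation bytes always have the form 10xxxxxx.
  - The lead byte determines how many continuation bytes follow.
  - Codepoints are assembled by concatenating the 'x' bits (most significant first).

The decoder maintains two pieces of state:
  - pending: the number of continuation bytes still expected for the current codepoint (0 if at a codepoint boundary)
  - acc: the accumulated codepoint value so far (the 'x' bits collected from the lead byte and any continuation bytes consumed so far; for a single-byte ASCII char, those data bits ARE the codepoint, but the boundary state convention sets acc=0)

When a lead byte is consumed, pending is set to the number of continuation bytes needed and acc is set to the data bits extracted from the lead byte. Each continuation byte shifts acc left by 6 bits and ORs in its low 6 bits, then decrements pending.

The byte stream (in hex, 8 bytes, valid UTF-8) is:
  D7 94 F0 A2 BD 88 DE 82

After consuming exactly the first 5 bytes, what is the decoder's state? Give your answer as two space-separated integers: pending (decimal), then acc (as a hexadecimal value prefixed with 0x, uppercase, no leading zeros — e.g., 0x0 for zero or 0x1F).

Answer: 1 0x8BD

Derivation:
Byte[0]=D7: 2-byte lead. pending=1, acc=0x17
Byte[1]=94: continuation. acc=(acc<<6)|0x14=0x5D4, pending=0
Byte[2]=F0: 4-byte lead. pending=3, acc=0x0
Byte[3]=A2: continuation. acc=(acc<<6)|0x22=0x22, pending=2
Byte[4]=BD: continuation. acc=(acc<<6)|0x3D=0x8BD, pending=1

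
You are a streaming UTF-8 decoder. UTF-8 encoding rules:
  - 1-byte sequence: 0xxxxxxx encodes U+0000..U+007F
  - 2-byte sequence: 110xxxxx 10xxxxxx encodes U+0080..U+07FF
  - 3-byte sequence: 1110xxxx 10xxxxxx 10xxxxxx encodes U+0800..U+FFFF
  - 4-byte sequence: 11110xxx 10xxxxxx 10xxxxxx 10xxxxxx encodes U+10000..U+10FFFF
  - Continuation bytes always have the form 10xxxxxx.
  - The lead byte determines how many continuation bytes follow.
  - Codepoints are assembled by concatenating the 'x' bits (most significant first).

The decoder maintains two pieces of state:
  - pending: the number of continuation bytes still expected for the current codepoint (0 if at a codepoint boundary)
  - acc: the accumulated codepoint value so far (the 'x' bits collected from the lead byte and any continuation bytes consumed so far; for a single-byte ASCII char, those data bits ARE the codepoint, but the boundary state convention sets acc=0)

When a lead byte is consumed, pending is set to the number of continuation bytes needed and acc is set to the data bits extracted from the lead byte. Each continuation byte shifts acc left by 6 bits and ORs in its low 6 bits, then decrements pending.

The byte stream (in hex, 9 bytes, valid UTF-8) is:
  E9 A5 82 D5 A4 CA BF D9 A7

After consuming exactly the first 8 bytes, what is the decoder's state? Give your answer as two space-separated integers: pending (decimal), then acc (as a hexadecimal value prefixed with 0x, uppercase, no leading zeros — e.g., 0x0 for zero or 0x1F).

Answer: 1 0x19

Derivation:
Byte[0]=E9: 3-byte lead. pending=2, acc=0x9
Byte[1]=A5: continuation. acc=(acc<<6)|0x25=0x265, pending=1
Byte[2]=82: continuation. acc=(acc<<6)|0x02=0x9942, pending=0
Byte[3]=D5: 2-byte lead. pending=1, acc=0x15
Byte[4]=A4: continuation. acc=(acc<<6)|0x24=0x564, pending=0
Byte[5]=CA: 2-byte lead. pending=1, acc=0xA
Byte[6]=BF: continuation. acc=(acc<<6)|0x3F=0x2BF, pending=0
Byte[7]=D9: 2-byte lead. pending=1, acc=0x19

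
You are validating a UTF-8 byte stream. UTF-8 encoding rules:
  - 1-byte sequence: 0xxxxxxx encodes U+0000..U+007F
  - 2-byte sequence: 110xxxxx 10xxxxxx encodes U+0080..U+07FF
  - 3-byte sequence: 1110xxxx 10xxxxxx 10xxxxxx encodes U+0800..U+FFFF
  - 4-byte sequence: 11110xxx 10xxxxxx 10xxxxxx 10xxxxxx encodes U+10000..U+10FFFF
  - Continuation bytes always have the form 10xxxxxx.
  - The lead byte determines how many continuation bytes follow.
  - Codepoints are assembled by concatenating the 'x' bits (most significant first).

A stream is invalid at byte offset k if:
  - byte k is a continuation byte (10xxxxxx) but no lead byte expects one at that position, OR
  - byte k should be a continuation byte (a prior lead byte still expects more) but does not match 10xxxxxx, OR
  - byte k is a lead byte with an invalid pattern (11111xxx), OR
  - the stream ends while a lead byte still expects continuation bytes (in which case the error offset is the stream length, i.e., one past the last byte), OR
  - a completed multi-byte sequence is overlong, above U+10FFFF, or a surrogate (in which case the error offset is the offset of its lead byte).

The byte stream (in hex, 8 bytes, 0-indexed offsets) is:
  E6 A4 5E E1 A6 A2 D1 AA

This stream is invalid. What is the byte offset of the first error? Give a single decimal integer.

Byte[0]=E6: 3-byte lead, need 2 cont bytes. acc=0x6
Byte[1]=A4: continuation. acc=(acc<<6)|0x24=0x1A4
Byte[2]=5E: expected 10xxxxxx continuation. INVALID

Answer: 2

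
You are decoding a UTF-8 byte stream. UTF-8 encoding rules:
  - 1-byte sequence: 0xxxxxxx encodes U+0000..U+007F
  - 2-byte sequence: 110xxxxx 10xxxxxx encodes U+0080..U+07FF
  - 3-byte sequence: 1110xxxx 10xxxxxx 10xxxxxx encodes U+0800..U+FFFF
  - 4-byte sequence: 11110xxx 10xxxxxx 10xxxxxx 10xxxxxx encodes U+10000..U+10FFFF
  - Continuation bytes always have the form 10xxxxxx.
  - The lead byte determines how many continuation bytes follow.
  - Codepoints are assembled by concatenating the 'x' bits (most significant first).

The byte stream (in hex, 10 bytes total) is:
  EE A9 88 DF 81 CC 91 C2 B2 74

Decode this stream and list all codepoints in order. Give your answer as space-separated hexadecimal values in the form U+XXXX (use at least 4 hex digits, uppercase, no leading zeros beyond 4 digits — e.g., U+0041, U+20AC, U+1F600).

Byte[0]=EE: 3-byte lead, need 2 cont bytes. acc=0xE
Byte[1]=A9: continuation. acc=(acc<<6)|0x29=0x3A9
Byte[2]=88: continuation. acc=(acc<<6)|0x08=0xEA48
Completed: cp=U+EA48 (starts at byte 0)
Byte[3]=DF: 2-byte lead, need 1 cont bytes. acc=0x1F
Byte[4]=81: continuation. acc=(acc<<6)|0x01=0x7C1
Completed: cp=U+07C1 (starts at byte 3)
Byte[5]=CC: 2-byte lead, need 1 cont bytes. acc=0xC
Byte[6]=91: continuation. acc=(acc<<6)|0x11=0x311
Completed: cp=U+0311 (starts at byte 5)
Byte[7]=C2: 2-byte lead, need 1 cont bytes. acc=0x2
Byte[8]=B2: continuation. acc=(acc<<6)|0x32=0xB2
Completed: cp=U+00B2 (starts at byte 7)
Byte[9]=74: 1-byte ASCII. cp=U+0074

Answer: U+EA48 U+07C1 U+0311 U+00B2 U+0074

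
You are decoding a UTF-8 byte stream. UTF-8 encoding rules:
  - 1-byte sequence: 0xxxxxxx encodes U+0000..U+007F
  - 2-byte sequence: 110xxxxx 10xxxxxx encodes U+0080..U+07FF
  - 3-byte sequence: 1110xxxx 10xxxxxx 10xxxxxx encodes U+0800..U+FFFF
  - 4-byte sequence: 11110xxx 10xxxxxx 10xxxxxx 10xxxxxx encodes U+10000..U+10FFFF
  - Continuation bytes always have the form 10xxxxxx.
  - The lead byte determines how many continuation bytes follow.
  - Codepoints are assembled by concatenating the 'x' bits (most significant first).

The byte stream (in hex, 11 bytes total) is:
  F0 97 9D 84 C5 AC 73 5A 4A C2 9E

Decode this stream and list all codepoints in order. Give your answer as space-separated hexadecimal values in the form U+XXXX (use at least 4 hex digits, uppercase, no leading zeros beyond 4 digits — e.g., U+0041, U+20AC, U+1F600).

Answer: U+17744 U+016C U+0073 U+005A U+004A U+009E

Derivation:
Byte[0]=F0: 4-byte lead, need 3 cont bytes. acc=0x0
Byte[1]=97: continuation. acc=(acc<<6)|0x17=0x17
Byte[2]=9D: continuation. acc=(acc<<6)|0x1D=0x5DD
Byte[3]=84: continuation. acc=(acc<<6)|0x04=0x17744
Completed: cp=U+17744 (starts at byte 0)
Byte[4]=C5: 2-byte lead, need 1 cont bytes. acc=0x5
Byte[5]=AC: continuation. acc=(acc<<6)|0x2C=0x16C
Completed: cp=U+016C (starts at byte 4)
Byte[6]=73: 1-byte ASCII. cp=U+0073
Byte[7]=5A: 1-byte ASCII. cp=U+005A
Byte[8]=4A: 1-byte ASCII. cp=U+004A
Byte[9]=C2: 2-byte lead, need 1 cont bytes. acc=0x2
Byte[10]=9E: continuation. acc=(acc<<6)|0x1E=0x9E
Completed: cp=U+009E (starts at byte 9)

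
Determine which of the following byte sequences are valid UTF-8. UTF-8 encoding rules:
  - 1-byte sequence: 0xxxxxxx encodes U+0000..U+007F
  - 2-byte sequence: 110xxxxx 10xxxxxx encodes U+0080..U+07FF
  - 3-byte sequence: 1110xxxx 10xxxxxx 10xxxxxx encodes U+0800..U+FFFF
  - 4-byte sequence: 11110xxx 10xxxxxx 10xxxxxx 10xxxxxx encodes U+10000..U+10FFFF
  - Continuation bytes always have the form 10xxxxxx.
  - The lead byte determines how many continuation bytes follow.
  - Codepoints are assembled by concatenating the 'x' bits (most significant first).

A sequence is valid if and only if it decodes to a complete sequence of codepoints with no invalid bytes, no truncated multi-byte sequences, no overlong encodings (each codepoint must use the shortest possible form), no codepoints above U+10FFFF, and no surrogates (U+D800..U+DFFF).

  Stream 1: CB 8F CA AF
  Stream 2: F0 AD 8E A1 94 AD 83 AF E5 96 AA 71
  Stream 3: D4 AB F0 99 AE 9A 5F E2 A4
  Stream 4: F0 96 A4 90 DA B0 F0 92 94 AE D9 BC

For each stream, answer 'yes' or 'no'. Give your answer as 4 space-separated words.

Stream 1: decodes cleanly. VALID
Stream 2: error at byte offset 4. INVALID
Stream 3: error at byte offset 9. INVALID
Stream 4: decodes cleanly. VALID

Answer: yes no no yes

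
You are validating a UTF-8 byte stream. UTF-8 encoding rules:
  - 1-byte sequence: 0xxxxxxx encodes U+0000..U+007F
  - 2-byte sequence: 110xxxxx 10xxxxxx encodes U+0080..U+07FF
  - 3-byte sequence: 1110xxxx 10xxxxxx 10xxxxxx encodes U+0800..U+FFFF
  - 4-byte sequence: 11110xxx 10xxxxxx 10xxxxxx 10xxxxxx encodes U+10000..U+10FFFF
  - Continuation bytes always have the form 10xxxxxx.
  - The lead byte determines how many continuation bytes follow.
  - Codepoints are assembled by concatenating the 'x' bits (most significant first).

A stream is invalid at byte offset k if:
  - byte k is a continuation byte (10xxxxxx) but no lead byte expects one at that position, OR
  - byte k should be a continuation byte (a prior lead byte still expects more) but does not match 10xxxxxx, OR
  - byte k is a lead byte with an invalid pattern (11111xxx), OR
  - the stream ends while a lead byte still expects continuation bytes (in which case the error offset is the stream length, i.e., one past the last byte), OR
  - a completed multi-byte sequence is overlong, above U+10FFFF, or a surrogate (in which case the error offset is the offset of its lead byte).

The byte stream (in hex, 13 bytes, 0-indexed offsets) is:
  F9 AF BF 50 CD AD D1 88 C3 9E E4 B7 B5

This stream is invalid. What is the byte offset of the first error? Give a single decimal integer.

Byte[0]=F9: INVALID lead byte (not 0xxx/110x/1110/11110)

Answer: 0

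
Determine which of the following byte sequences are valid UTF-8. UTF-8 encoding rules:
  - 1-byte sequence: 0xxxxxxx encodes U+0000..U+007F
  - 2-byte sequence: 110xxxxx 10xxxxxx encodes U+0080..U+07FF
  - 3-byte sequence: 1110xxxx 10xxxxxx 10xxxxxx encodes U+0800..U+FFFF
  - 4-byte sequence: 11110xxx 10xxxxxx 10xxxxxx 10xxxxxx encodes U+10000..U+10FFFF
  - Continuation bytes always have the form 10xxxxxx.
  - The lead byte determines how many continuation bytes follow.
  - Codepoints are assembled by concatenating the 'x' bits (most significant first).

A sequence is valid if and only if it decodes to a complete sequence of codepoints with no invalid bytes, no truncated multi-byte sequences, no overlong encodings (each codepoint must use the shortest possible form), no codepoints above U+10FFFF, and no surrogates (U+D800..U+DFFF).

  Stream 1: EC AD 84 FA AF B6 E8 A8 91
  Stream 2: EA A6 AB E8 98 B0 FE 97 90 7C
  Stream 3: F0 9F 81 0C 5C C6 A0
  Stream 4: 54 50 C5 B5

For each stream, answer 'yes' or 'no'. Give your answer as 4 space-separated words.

Answer: no no no yes

Derivation:
Stream 1: error at byte offset 3. INVALID
Stream 2: error at byte offset 6. INVALID
Stream 3: error at byte offset 3. INVALID
Stream 4: decodes cleanly. VALID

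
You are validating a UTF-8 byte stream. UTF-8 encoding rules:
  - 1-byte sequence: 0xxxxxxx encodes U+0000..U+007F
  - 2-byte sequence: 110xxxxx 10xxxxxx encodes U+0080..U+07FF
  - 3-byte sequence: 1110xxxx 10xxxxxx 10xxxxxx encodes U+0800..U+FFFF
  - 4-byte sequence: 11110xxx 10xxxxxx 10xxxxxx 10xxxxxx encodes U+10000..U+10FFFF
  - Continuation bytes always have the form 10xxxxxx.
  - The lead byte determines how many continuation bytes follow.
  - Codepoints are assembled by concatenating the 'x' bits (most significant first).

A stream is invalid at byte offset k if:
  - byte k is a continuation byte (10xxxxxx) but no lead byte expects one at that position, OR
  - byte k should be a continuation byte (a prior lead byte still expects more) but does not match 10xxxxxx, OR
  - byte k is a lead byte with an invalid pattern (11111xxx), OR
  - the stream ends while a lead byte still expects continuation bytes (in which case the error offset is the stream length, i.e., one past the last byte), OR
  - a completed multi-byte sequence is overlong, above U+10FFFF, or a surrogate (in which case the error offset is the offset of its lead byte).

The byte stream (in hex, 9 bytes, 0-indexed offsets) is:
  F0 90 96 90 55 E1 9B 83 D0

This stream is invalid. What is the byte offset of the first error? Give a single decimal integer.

Byte[0]=F0: 4-byte lead, need 3 cont bytes. acc=0x0
Byte[1]=90: continuation. acc=(acc<<6)|0x10=0x10
Byte[2]=96: continuation. acc=(acc<<6)|0x16=0x416
Byte[3]=90: continuation. acc=(acc<<6)|0x10=0x10590
Completed: cp=U+10590 (starts at byte 0)
Byte[4]=55: 1-byte ASCII. cp=U+0055
Byte[5]=E1: 3-byte lead, need 2 cont bytes. acc=0x1
Byte[6]=9B: continuation. acc=(acc<<6)|0x1B=0x5B
Byte[7]=83: continuation. acc=(acc<<6)|0x03=0x16C3
Completed: cp=U+16C3 (starts at byte 5)
Byte[8]=D0: 2-byte lead, need 1 cont bytes. acc=0x10
Byte[9]: stream ended, expected continuation. INVALID

Answer: 9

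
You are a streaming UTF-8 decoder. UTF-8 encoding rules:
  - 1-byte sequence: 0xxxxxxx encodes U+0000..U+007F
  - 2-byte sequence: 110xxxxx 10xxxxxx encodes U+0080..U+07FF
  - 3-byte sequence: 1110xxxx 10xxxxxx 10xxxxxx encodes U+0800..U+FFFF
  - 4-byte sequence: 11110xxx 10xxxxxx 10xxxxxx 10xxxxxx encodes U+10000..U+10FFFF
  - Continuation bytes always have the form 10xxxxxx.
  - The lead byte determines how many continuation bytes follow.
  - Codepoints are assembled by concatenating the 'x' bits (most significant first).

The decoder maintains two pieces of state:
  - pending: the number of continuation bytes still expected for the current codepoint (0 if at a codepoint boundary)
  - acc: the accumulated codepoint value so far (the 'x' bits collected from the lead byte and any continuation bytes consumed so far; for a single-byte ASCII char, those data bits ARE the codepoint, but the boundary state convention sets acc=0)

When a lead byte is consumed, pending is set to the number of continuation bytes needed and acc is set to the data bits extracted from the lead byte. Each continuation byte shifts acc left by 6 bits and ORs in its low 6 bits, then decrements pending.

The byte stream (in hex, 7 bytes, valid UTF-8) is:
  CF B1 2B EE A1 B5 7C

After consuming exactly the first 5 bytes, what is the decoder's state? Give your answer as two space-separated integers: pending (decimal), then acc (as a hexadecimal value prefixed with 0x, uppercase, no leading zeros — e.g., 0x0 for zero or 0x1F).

Answer: 1 0x3A1

Derivation:
Byte[0]=CF: 2-byte lead. pending=1, acc=0xF
Byte[1]=B1: continuation. acc=(acc<<6)|0x31=0x3F1, pending=0
Byte[2]=2B: 1-byte. pending=0, acc=0x0
Byte[3]=EE: 3-byte lead. pending=2, acc=0xE
Byte[4]=A1: continuation. acc=(acc<<6)|0x21=0x3A1, pending=1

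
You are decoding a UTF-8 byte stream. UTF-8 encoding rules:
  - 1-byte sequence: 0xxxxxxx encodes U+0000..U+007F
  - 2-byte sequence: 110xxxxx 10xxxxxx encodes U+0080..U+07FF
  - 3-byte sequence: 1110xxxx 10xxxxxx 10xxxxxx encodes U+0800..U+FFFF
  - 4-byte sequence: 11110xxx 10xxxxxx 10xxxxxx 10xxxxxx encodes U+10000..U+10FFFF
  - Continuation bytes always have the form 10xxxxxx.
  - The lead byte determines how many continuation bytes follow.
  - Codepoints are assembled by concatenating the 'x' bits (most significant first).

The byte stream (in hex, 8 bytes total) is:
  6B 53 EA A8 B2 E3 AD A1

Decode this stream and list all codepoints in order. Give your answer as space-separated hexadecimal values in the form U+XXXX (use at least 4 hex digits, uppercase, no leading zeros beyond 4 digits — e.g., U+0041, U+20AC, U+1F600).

Answer: U+006B U+0053 U+AA32 U+3B61

Derivation:
Byte[0]=6B: 1-byte ASCII. cp=U+006B
Byte[1]=53: 1-byte ASCII. cp=U+0053
Byte[2]=EA: 3-byte lead, need 2 cont bytes. acc=0xA
Byte[3]=A8: continuation. acc=(acc<<6)|0x28=0x2A8
Byte[4]=B2: continuation. acc=(acc<<6)|0x32=0xAA32
Completed: cp=U+AA32 (starts at byte 2)
Byte[5]=E3: 3-byte lead, need 2 cont bytes. acc=0x3
Byte[6]=AD: continuation. acc=(acc<<6)|0x2D=0xED
Byte[7]=A1: continuation. acc=(acc<<6)|0x21=0x3B61
Completed: cp=U+3B61 (starts at byte 5)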